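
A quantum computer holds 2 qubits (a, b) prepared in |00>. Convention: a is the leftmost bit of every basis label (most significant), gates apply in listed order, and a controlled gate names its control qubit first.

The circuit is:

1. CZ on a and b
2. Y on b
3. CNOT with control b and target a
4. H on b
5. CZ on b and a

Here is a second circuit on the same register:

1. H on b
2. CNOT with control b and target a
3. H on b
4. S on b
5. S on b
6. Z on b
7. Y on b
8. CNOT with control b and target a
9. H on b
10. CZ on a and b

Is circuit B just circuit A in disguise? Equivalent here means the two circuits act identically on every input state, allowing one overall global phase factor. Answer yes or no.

No — the two circuits implement different unitaries, even allowing a global phase.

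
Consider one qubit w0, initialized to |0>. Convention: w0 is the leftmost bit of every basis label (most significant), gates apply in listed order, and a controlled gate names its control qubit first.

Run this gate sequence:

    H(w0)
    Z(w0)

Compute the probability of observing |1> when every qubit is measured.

The probability of measuring |1> is 1/2.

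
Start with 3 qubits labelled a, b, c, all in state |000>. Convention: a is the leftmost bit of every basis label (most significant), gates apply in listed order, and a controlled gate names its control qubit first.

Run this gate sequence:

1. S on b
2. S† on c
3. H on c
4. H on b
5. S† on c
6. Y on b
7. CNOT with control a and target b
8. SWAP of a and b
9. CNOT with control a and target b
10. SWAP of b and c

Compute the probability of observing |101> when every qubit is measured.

Outcome |101> occurs with probability 1/4.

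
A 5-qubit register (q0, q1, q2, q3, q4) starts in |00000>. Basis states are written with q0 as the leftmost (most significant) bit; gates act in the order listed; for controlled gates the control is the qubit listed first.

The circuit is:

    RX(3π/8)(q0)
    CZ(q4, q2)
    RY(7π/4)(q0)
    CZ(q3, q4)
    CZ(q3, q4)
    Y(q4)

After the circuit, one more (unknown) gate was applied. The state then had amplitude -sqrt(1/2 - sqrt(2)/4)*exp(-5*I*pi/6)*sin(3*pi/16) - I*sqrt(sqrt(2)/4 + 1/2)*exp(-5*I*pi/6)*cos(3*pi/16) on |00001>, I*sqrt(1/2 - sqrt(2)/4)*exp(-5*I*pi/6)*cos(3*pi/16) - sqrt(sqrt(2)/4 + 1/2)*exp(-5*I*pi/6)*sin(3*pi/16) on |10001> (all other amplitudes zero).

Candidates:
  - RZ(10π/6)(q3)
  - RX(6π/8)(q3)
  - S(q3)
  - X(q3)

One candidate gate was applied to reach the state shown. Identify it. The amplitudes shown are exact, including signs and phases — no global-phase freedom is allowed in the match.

The applied gate was RZ(10π/6)(q3). Key observation: steps 4-5 multiply out to the identity, so the circuit reduces to the remaining gates.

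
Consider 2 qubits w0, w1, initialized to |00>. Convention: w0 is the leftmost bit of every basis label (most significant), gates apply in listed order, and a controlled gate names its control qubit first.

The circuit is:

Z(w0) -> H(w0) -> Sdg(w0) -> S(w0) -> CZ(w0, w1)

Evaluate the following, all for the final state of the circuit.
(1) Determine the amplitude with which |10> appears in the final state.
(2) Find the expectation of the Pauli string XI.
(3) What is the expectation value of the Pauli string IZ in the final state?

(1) The amplitude on |10> is sqrt(2)/2.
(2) In the final state, XI has expectation 1.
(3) The expectation value of IZ is 1.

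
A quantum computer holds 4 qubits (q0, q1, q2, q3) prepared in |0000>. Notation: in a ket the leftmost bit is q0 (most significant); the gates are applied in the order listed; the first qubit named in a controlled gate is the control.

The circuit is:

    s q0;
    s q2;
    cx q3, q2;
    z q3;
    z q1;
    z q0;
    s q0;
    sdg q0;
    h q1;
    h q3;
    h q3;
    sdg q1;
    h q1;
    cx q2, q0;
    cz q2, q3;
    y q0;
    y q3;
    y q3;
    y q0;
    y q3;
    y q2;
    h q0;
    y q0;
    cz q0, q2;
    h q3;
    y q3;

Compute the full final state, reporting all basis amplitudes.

The resulting statevector has amplitude 0 on |0000>, 0 on |0001>, -1/4 + I/4 on |0010>, -1/4 + I/4 on |0011>, 0 on |0100>, 0 on |0101>, -1/4 - I/4 on |0110>, -1/4 - I/4 on |0111>, 0 on |1000>, 0 on |1001>, -1/4 + I/4 on |1010>, -1/4 + I/4 on |1011>, 0 on |1100>, 0 on |1101>, -1/4 - I/4 on |1110>, -1/4 - I/4 on |1111>. Key observation: gates 16-19 undo each other exactly, leaving only the rest of the circuit to track.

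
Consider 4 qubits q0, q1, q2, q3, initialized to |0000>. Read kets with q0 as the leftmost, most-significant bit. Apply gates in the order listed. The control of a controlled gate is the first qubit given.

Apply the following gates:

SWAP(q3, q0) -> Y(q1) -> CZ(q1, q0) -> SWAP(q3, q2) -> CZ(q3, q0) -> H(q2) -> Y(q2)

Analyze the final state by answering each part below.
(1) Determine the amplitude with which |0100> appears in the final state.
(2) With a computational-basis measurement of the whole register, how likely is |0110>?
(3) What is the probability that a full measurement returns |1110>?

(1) The final state's coefficient on |0100> equals sqrt(2)/2.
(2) The probability of measuring |0110> is 1/2.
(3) The probability of measuring |1110> is 0.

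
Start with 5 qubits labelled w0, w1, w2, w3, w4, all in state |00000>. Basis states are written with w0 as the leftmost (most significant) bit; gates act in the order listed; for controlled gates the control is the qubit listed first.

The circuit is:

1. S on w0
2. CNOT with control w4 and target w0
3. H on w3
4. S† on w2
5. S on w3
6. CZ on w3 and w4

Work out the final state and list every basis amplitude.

The resulting statevector has amplitude sqrt(2)/2 on |00000>, sqrt(2)*I/2 on |00010>, and 0 on every other basis state.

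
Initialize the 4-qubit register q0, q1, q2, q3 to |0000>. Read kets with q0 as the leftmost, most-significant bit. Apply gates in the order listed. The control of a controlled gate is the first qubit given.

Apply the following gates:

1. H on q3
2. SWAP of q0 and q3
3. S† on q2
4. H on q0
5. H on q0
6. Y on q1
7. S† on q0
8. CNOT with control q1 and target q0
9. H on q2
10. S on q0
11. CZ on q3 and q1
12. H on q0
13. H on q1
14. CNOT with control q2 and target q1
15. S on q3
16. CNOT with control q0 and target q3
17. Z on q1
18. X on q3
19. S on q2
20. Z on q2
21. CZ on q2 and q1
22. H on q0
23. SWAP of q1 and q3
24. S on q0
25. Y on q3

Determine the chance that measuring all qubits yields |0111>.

A full measurement returns |0111> with probability 0.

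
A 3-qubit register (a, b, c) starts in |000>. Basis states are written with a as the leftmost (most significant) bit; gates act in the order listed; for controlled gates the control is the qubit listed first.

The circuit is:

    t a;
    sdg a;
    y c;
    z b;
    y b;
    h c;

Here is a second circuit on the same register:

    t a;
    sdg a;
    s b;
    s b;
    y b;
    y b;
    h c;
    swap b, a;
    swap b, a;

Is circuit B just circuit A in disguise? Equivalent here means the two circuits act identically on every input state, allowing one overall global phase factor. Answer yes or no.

No — the two circuits implement different unitaries, even allowing a global phase.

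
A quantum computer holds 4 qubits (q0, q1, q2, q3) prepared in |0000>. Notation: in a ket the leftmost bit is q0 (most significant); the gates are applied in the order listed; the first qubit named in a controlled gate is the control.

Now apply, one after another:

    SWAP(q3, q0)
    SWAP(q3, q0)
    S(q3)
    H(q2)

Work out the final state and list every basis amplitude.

After the circuit, the state carries amplitude sqrt(2)/2 on |0000>, sqrt(2)/2 on |0010>, and 0 on every other basis state.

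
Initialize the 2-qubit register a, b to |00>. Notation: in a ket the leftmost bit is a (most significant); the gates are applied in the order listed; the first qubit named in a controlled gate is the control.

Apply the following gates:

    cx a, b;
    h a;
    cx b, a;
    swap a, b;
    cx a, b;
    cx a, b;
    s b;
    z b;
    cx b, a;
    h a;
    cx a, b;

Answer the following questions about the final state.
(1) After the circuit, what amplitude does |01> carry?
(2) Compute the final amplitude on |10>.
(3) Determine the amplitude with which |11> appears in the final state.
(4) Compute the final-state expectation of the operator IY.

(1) The final state's coefficient on |01> equals -I/2.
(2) The final state's coefficient on |10> equals I/2.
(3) |11> carries amplitude 1/2 in the final state.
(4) The expectation value of IY is -1.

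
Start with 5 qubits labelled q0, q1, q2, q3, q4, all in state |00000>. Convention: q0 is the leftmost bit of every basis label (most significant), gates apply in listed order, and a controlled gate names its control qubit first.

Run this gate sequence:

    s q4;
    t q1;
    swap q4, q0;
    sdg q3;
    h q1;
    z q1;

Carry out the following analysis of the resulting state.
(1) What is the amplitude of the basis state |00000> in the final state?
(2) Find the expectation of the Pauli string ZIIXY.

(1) The amplitude on |00000> is sqrt(2)/2.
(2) In the final state, ZIIXY has expectation 0.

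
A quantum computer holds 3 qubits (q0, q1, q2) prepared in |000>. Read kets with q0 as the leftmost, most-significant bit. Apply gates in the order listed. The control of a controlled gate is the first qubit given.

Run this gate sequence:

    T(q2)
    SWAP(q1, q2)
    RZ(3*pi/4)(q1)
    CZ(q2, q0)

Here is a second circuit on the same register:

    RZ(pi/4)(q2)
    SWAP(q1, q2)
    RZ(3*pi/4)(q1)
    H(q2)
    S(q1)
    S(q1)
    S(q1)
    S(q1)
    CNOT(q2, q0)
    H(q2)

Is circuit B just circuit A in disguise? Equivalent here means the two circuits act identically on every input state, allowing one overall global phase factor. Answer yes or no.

No: there is an input state on which the two circuits produce genuinely different outputs (not merely differing by a phase).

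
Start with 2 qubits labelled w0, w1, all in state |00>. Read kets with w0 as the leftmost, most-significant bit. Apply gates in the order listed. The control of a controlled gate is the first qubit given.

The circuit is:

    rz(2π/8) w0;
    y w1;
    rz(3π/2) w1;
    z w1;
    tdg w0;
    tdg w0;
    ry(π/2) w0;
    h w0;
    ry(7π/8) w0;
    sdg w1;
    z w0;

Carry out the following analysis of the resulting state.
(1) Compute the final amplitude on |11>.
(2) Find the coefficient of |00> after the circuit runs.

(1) The final state's coefficient on |11> equals exp(5*I*pi/8)*cos(pi/16).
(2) |00> carries amplitude 0 in the final state.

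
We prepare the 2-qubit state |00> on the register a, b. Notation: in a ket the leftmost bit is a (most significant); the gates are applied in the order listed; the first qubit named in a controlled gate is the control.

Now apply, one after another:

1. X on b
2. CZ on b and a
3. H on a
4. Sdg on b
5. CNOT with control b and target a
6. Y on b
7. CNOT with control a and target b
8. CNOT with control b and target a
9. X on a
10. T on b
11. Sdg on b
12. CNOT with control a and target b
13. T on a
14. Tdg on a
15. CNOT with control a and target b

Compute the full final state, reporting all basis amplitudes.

The final amplitudes are 0 on |00>, 0 on |01>, -sqrt(2)/2 on |10>, sqrt(2)*exp(3*I*pi/4)/2 on |11>.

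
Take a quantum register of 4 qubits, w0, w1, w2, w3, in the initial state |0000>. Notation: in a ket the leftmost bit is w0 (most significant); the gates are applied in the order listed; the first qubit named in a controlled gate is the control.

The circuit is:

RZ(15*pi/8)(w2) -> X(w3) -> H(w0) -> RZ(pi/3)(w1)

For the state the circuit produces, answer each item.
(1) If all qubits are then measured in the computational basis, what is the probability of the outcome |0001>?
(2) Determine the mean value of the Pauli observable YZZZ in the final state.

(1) A full measurement returns |0001> with probability 1/2.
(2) The observable YZZZ averages to 0.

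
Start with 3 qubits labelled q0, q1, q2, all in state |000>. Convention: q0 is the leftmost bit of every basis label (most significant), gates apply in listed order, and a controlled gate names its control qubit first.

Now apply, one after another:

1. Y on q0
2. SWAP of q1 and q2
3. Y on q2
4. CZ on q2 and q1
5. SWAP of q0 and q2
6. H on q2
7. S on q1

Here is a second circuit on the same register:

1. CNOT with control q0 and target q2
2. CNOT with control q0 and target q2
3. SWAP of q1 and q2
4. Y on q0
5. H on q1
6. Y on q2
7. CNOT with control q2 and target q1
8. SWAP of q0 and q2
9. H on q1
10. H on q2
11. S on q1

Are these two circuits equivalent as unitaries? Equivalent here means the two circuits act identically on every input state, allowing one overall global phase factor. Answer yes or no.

Yes: on every input state the two circuits agree up to one overall phase factor.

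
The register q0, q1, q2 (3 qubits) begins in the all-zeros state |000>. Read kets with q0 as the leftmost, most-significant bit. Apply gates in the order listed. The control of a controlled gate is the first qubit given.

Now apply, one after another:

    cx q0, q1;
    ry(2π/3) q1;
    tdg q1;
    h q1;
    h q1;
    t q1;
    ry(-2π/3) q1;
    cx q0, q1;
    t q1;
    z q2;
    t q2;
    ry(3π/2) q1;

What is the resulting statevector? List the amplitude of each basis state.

The final amplitudes are -sqrt(2)/2 on |000>, sqrt(2)/2 on |010>, and 0 on every other basis state. Key observation: gates 1-8 undo each other exactly, leaving only the rest of the circuit to track.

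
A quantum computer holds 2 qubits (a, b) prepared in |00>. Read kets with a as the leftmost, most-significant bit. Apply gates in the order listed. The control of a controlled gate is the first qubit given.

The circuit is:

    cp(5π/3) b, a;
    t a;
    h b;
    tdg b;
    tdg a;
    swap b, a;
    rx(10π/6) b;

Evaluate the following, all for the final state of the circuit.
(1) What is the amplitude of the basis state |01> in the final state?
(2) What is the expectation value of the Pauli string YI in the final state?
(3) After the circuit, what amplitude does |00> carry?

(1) |01> carries amplitude -sqrt(2)*I/4 in the final state.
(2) The observable YI averages to -sqrt(2)/2.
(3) The amplitude on |00> is -sqrt(6)/4.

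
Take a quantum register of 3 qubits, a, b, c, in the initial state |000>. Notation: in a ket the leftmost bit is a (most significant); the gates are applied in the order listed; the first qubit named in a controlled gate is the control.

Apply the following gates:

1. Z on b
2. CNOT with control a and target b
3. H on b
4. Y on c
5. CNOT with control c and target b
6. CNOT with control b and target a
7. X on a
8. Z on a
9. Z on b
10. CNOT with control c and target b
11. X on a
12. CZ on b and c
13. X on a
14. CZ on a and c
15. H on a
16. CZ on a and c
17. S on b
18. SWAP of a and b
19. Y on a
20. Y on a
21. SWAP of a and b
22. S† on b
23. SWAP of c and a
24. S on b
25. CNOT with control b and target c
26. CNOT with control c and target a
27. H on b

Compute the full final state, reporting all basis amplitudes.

After the circuit, the state carries amplitude 0 on |000>, sqrt(2)*(1 + I)/4 on |001>, 0 on |010>, sqrt(2)*(-1 + I)/4 on |011>, sqrt(2)*(1 - I)/4 on |100>, 0 on |101>, sqrt(2)*(-1 - I)/4 on |110>, 0 on |111>.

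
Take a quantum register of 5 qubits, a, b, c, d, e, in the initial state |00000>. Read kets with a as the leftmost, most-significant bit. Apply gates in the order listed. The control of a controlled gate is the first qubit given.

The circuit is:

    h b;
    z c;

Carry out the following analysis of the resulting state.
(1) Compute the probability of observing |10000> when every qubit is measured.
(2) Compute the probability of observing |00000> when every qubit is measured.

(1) The probability of measuring |10000> is 0.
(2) A full measurement returns |00000> with probability 1/2.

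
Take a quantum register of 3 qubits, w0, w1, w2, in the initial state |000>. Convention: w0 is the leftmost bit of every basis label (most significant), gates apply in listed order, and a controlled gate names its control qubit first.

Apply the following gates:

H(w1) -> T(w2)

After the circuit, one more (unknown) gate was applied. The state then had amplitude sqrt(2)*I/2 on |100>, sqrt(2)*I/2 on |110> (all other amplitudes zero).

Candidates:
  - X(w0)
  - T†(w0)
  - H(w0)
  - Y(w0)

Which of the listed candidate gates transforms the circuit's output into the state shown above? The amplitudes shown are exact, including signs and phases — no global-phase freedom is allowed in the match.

The unique candidate consistent with the amplitudes is Y(w0).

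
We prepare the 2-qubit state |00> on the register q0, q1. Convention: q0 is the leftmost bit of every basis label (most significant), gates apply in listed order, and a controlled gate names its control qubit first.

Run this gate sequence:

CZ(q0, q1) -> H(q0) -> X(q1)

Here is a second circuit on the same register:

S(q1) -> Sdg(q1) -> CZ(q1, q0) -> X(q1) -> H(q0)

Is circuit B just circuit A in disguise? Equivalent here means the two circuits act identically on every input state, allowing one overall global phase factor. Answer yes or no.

Yes: on every input state the two circuits agree up to one overall phase factor.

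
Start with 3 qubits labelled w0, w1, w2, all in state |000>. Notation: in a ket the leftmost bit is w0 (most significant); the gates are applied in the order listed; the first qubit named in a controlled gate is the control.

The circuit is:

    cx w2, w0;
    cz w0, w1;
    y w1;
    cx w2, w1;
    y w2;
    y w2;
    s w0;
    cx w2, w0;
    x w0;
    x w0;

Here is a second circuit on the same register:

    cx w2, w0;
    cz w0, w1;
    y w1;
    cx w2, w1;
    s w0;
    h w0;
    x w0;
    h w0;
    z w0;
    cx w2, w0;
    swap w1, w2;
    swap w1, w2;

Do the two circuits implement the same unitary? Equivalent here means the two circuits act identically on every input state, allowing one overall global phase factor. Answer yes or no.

Yes — the two circuits implement the same unitary up to a global phase.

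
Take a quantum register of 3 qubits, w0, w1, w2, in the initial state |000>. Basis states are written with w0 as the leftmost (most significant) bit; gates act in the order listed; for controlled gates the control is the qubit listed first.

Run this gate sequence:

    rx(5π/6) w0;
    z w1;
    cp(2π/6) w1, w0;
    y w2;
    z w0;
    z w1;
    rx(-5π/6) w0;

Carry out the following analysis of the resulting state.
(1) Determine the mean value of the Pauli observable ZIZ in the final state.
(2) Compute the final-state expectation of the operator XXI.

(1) The expectation value of ZIZ is -1/2.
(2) The expectation value of XXI is 0.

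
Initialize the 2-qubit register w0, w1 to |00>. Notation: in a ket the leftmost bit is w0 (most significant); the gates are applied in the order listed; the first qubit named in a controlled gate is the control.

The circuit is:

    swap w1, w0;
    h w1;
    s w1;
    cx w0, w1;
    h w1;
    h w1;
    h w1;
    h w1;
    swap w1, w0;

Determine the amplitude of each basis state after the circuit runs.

The resulting statevector has amplitude sqrt(2)/2 on |00>, 0 on |01>, sqrt(2)*I/2 on |10>, 0 on |11>.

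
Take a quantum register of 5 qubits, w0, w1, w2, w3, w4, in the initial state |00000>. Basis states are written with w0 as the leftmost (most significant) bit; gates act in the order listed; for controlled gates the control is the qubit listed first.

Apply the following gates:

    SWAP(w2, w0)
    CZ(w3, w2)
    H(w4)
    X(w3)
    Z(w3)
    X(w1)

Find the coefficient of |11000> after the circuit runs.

The final state's coefficient on |11000> equals 0.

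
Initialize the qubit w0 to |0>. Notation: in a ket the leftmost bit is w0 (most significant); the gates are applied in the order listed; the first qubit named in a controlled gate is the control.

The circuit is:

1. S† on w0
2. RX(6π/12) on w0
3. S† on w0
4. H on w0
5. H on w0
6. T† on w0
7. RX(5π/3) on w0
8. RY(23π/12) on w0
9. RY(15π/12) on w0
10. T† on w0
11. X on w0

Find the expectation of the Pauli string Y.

The observable Y averages to -1/4 + 3*sqrt(3)/8.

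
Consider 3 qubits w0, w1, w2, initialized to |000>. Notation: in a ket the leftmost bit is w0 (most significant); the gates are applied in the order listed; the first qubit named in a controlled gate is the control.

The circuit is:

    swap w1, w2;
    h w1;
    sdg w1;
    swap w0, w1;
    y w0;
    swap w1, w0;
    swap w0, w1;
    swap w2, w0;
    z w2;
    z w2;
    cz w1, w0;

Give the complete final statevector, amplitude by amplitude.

The resulting statevector has amplitude -sqrt(2)/2 on |000>, sqrt(2)*I/2 on |001>, and 0 on every other basis state.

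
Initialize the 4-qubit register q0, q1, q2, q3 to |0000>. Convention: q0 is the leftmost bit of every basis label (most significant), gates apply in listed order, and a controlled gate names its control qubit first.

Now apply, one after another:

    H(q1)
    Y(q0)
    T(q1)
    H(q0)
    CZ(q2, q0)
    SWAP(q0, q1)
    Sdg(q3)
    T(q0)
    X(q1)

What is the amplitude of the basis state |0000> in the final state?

The amplitude on |0000> is -I/2.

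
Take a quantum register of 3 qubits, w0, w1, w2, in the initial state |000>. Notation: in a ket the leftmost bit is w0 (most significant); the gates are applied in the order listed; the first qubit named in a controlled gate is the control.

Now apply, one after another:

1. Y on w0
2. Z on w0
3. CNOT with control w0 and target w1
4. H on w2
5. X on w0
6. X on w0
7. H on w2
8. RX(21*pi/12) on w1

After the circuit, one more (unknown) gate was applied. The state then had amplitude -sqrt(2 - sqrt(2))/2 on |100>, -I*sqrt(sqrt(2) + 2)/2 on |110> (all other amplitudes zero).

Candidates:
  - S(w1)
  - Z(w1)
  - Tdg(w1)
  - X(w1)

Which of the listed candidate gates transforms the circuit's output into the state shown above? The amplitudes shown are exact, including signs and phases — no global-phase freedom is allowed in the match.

The applied gate was Z(w1). Key observation: gates 4-7 undo each other exactly, leaving only the rest of the circuit to track.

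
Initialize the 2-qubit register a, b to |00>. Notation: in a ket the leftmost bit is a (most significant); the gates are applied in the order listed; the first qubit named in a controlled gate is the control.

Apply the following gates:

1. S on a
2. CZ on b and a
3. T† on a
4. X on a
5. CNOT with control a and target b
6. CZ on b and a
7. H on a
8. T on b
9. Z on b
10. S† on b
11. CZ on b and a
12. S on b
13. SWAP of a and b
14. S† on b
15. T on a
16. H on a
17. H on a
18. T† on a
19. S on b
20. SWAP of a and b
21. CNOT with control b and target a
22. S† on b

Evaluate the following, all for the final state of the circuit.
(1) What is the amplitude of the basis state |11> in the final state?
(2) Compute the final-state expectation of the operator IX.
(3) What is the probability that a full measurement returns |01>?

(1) The amplitude on |11> is -sqrt(2)*exp(3*I*pi/4)/2.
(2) In the final state, IX has expectation 0.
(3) The probability of measuring |01> is 1/2.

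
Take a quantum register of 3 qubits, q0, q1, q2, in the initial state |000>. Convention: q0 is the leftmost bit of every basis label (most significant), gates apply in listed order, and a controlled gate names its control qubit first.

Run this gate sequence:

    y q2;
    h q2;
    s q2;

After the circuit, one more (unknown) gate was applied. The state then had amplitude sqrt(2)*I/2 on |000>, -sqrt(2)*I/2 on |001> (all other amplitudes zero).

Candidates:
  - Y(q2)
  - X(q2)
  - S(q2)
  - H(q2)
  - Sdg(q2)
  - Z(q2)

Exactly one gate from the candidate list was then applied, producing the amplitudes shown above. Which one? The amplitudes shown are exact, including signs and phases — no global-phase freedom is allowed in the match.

The unique candidate consistent with the amplitudes is Sdg(q2).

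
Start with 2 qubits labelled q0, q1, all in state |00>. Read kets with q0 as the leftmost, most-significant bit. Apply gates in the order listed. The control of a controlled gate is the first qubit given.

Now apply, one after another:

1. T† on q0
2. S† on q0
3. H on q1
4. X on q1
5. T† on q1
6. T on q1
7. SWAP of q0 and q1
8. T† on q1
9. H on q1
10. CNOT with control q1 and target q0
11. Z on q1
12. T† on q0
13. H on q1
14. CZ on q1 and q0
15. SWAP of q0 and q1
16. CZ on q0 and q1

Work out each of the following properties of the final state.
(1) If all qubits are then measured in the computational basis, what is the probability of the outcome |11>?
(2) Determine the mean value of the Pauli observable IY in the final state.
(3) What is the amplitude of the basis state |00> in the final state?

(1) A full measurement returns |11> with probability 1/2.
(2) The expectation value of IY is -sqrt(2)/2.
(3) The final state's coefficient on |00> equals 0.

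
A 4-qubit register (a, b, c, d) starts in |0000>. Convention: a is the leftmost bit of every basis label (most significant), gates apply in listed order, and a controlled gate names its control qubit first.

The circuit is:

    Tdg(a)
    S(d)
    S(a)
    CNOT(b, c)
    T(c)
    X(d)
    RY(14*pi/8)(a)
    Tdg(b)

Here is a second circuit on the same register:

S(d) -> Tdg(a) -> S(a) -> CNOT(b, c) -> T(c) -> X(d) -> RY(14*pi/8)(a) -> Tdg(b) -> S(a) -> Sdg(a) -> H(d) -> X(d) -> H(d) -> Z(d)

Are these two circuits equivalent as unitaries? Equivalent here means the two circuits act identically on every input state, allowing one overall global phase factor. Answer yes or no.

Yes — the two circuits implement the same unitary up to a global phase.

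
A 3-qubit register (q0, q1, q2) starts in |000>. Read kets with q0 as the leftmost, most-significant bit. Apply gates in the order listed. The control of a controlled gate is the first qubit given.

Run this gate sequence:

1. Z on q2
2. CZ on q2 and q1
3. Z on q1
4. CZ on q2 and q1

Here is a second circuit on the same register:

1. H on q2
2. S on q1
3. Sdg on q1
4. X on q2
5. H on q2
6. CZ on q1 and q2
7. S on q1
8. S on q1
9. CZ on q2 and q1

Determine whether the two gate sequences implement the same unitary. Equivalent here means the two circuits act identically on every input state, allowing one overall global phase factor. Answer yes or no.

Yes — the two circuits implement the same unitary up to a global phase.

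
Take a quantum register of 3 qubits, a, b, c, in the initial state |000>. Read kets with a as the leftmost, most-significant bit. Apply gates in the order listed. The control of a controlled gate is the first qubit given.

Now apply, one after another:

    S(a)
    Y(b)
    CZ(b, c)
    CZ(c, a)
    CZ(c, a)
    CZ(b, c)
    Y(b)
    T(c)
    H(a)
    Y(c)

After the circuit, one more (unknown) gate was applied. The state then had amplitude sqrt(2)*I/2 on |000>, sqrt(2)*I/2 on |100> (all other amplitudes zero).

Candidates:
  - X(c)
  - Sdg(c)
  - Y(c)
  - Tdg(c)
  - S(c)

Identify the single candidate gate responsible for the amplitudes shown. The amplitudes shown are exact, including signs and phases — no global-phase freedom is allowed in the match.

The applied gate was X(c). Key observation: gates 2-7 undo each other exactly, leaving only the rest of the circuit to track.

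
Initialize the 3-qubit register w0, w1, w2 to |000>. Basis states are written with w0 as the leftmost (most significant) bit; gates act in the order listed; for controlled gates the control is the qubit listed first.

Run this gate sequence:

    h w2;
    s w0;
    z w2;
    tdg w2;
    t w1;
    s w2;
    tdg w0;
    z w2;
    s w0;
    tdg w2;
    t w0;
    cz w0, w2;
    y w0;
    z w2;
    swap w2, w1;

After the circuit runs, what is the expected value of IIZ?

In the final state, IIZ has expectation 1.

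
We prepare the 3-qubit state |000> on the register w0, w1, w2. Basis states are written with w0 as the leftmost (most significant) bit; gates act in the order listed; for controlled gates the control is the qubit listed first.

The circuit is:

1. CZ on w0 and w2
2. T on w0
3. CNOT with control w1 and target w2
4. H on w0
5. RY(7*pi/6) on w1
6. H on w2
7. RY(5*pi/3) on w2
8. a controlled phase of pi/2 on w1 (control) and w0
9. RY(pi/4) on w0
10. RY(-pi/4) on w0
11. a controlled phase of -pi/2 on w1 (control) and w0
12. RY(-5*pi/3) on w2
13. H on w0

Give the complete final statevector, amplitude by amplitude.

The final amplitudes are 1/4 - sqrt(3)/4 on |000>, 1/4 - sqrt(3)/4 on |001>, 1/4 + sqrt(3)/4 on |010>, 1/4 + sqrt(3)/4 on |011>, 0 on |100>, 0 on |101>, 0 on |110>, 0 on |111>. Key observation: steps 7-12 multiply out to the identity, so the circuit reduces to the remaining gates.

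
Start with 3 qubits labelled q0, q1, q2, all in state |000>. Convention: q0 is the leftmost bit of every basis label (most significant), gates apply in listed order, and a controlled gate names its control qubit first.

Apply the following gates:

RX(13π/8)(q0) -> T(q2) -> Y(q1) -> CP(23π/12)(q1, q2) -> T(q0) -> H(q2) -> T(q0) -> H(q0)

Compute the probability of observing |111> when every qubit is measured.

The probability of measuring |111> is sqrt(sqrt(2) + 2)/8 + 1/4.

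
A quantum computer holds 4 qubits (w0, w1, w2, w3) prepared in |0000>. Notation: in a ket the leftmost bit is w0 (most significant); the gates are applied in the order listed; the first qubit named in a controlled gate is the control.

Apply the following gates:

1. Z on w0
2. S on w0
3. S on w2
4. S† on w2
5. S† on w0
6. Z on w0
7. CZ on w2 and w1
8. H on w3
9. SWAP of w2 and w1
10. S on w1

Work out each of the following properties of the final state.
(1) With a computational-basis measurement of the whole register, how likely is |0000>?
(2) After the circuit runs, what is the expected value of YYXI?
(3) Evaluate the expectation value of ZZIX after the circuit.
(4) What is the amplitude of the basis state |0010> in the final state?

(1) The probability of measuring |0000> is 1/2. Key observation: steps 1-6 multiply out to the identity, so the circuit reduces to the remaining gates.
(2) The observable YYXI averages to 0.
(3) The observable ZZIX averages to 1.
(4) The amplitude on |0010> is 0.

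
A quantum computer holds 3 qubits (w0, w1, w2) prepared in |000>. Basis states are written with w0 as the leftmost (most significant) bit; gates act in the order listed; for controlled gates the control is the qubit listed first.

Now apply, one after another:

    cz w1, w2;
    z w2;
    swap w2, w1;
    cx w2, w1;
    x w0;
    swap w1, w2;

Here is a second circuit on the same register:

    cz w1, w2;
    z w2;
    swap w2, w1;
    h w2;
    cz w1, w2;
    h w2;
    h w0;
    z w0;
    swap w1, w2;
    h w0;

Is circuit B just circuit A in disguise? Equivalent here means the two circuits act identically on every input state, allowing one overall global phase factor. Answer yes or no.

No, they are not equivalent — no single phase factor reconciles the two unitaries.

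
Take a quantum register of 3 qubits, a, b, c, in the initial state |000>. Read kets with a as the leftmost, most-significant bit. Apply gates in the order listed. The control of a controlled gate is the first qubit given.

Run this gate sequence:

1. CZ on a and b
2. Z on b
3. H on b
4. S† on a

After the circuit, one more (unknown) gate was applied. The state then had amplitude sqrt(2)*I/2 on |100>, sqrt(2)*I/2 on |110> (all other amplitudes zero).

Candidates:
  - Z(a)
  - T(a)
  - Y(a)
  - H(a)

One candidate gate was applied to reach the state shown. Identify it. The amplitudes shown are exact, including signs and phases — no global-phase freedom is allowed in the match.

It was Y(a) that produced the state shown.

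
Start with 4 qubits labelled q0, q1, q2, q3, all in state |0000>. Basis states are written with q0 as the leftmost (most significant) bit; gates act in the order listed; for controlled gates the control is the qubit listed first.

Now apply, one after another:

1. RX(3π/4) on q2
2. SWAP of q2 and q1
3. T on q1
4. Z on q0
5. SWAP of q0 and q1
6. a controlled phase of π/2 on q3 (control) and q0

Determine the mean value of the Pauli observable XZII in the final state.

In the final state, XZII has expectation 1/2.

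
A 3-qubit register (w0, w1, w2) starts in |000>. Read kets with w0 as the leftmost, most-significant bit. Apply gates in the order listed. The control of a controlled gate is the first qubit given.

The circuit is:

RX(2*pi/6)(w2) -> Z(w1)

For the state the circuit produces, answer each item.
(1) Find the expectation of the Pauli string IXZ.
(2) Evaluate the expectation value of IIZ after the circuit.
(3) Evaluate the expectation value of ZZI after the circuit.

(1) The expectation value of IXZ is 0.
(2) In the final state, IIZ has expectation 1/2.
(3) The expectation value of ZZI is 1.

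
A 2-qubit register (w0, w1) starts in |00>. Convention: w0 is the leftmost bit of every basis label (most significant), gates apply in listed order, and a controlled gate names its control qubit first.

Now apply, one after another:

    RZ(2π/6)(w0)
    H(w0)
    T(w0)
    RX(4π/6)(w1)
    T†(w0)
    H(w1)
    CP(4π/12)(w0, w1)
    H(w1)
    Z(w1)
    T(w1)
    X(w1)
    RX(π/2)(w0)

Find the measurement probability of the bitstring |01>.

The probability of measuring |01> is 1/16.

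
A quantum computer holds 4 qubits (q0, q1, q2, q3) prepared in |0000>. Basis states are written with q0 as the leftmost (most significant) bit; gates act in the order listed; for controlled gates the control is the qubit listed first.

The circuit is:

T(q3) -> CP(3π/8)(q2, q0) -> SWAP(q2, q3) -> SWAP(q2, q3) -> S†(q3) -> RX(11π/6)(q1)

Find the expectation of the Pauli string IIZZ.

The observable IIZZ averages to 1. Key observation: steps 3-4 multiply out to the identity, so the circuit reduces to the remaining gates.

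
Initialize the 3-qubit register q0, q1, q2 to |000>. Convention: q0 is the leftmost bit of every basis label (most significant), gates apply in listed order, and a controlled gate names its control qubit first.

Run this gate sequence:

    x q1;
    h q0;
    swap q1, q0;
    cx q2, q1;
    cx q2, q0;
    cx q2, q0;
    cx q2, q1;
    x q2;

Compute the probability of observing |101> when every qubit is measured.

A full measurement returns |101> with probability 1/2. Key observation: gates 4-7 undo each other exactly, leaving only the rest of the circuit to track.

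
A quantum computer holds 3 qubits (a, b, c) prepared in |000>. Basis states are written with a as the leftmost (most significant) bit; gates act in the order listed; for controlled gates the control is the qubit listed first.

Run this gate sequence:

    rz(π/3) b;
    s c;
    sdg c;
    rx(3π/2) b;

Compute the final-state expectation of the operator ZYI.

The observable ZYI averages to 1. Key observation: the block from step 2 through step 3 cancels to the identity and can be dropped.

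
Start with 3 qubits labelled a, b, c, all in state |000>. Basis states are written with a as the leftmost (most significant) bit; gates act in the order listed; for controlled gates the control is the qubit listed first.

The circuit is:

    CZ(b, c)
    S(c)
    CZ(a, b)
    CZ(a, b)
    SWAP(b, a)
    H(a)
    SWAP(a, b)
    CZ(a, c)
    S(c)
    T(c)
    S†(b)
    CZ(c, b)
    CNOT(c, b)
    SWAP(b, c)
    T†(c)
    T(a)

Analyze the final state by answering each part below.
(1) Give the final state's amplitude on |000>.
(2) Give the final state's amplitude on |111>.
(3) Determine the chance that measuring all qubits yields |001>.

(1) The amplitude on |000> is sqrt(2)/2. Key observation: steps 3-4 multiply out to the identity, so the circuit reduces to the remaining gates.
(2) The final state's coefficient on |111> equals 0.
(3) A full measurement returns |001> with probability 1/2.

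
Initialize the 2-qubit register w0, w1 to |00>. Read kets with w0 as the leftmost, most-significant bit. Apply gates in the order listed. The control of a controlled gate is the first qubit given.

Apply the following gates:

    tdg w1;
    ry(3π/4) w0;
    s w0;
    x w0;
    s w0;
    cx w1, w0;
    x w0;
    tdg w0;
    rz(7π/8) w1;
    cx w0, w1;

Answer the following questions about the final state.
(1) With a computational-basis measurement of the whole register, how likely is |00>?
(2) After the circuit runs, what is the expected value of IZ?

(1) A full measurement returns |00> with probability 1/2 - sqrt(2)/4.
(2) The expectation value of IZ is -sqrt(2)/2.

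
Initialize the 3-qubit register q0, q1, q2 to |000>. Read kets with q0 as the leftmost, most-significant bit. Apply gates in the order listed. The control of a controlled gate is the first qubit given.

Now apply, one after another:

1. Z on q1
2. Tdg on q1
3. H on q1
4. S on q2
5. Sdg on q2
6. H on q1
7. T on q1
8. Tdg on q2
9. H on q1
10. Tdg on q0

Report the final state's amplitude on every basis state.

After the circuit, the state carries amplitude sqrt(2)/2 on |000>, sqrt(2)/2 on |010>, and 0 on every other basis state. Key observation: gates 2-7 undo each other exactly, leaving only the rest of the circuit to track.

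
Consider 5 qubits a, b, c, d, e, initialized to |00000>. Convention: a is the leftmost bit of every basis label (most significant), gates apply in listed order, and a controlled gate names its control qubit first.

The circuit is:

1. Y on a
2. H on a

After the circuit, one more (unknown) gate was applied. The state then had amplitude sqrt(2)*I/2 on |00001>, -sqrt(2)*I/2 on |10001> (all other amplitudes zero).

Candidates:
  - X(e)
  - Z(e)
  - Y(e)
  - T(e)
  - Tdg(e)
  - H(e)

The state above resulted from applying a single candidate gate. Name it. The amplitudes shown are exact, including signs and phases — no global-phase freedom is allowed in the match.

The unique candidate consistent with the amplitudes is X(e).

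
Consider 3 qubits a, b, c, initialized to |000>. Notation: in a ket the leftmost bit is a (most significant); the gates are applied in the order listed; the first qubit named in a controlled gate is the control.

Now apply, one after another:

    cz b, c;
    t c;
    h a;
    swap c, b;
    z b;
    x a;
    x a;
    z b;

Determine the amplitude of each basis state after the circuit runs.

The final amplitudes are sqrt(2)/2 on |000>, sqrt(2)/2 on |100>, and 0 on every other basis state. Key observation: the block from step 5 through step 8 cancels to the identity and can be dropped.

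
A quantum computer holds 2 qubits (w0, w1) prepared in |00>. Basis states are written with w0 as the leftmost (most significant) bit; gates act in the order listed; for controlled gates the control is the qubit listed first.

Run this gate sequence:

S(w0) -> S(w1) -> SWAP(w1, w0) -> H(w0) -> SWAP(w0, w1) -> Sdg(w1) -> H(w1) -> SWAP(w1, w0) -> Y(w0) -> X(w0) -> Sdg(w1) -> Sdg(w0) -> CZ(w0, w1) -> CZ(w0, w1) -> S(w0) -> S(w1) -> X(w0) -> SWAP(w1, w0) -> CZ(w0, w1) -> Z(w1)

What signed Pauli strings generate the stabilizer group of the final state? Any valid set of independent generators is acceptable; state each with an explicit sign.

One valid set of independent stabilizer generators is -IY, +ZI (any independent generating set of the same group is equally correct). Key observation: the block from step 10 through step 17 cancels to the identity and can be dropped.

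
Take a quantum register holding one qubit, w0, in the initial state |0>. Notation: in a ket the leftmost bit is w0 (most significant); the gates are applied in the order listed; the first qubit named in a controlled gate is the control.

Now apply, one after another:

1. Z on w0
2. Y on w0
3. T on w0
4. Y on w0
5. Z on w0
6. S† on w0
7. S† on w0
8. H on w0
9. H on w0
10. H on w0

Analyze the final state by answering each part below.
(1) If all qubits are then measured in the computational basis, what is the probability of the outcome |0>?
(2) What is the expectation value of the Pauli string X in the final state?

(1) A full measurement returns |0> with probability 1/2. Key observation: gates 8-9 undo each other exactly, leaving only the rest of the circuit to track.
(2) The observable X averages to 1.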